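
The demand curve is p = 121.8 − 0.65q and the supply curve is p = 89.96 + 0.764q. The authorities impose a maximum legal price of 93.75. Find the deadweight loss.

Competitive equilibrium: 121.8 − 0.65q = 89.96 + 0.764q → q* = 22.5177, p* = 107.1635.
At the ceiling p = 93.75, quantity supplied = (93.75 − 89.96)/0.764 = 4.9607.
Willingness to pay at q' = 4.9607: 121.8 − 0.65·4.9607 = 118.5755.
Δq = 22.5177 − 4.9607 = 17.557; wedge = 118.5755 − 93.75 = 24.8255.
Welfare loss = ½ × 17.557 × 24.8255 = 217.93.

217.93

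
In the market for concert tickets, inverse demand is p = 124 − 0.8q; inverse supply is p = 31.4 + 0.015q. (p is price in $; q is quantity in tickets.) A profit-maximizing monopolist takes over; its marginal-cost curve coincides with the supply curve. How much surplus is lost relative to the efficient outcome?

Competitive equilibrium: 124 − 0.8q = 31.4 + 0.015q → q* = 113.6196, p* = 33.1043.
Marginal revenue: MR = 124 − 1.6q. Set MR = MC: 124 − 1.6q = 31.4 + 0.015q → q_m = 57.3375.
Price p_m = 124 − 0.8·57.3375 = 78.13; MC(q_m) = 31.4 + 0.015·57.3375 = 32.2601.
Competitive q* = 113.6196, so Δq = 56.2821; wedge = 78.13 − 32.2601 = 45.8699.
Welfare loss = ½ × 56.2821 × 45.8699 = $1290.83.

$1290.83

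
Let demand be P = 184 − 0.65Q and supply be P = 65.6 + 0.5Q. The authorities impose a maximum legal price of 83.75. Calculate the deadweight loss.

Competitive equilibrium: 184 − 0.65Q = 65.6 + 0.5Q → Q* = 102.9565, P* = 117.0783.
At the ceiling P = 83.75, quantity supplied = (83.75 − 65.6)/0.5 = 36.3.
Willingness to pay at Q' = 36.3: 184 − 0.65·36.3 = 160.405.
ΔQ = 102.9565 − 36.3 = 66.6565; wedge = 160.405 − 83.75 = 76.655.
Deadweight loss = ½ × 66.6565 × 76.655 = 2554.78.

2554.78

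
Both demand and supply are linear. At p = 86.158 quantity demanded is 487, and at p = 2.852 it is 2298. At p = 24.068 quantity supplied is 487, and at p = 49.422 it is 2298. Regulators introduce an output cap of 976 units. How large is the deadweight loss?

Demand slope = (2.852 − 86.158)/(2298 − 487) = −0.046, so p = 108.56 − 0.046q.
Supply slope = (49.422 − 24.068)/(2298 − 487) = 0.014, so p = 17.25 + 0.014q.
Competitive equilibrium: 108.56 − 0.046q = 17.25 + 0.014q → q* = 1521.8333, p* = 38.5557.
At q = 976: demand price = 108.56 − 0.046·976 = 63.664; supply price = 17.25 + 0.014·976 = 30.914.
Δq = 1521.8333 − 976 = 545.8333; wedge = 63.664 − 30.914 = 32.75.
Deadweight loss = ½ × 545.8333 × 32.75 = 8938.02.

8938.02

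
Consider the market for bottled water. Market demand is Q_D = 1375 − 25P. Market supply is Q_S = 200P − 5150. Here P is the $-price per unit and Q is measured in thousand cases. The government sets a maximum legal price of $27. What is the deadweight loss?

In inverse form: demand P = 55 − 0.04Q, supply P = 25.75 + 0.005Q.
Competitive equilibrium: 55 − 0.04Q = 25.75 + 0.005Q → Q* = 650, P* = 29.
At the ceiling P = 27, quantity supplied = (27 − 25.75)/0.005 = 250.
Willingness to pay at Q' = 250: 55 − 0.04·250 = 45.
ΔQ = 650 − 250 = 400; wedge = 45 − 27 = 18.
Deadweight loss = ½ × 400 × 18 = $3600 thousand.

$3600 thousand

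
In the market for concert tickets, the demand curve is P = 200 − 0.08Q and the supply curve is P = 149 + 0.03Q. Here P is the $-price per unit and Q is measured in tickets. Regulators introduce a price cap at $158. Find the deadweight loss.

$1472.73

Competitive equilibrium: 200 − 0.08Q = 149 + 0.03Q → Q* = 463.6364, P* = 162.9091.
At the ceiling P = 158, quantity supplied = (158 − 149)/0.03 = 300.
Willingness to pay at Q' = 300: 200 − 0.08·300 = 176.
ΔQ = 463.6364 − 300 = 163.6364; wedge = 176 − 158 = 18.
Deadweight loss = ½ × 163.6364 × 18 = $1472.73.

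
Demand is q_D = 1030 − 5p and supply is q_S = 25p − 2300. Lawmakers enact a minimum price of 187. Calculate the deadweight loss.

17328

In inverse form: demand p = 206 − 0.2q, supply p = 92 + 0.04q.
Competitive equilibrium: 206 − 0.2q = 92 + 0.04q → q* = 475, p* = 111.
At the floor p = 187, quantity demanded = (206 − 187)/0.2 = 95.
Sellers' marginal cost at q' = 95: 92 + 0.04·95 = 95.8.
Δq = 475 − 95 = 380; wedge = 187 − 95.8 = 91.2.
Welfare loss = ½ × 380 × 91.2 = 17328.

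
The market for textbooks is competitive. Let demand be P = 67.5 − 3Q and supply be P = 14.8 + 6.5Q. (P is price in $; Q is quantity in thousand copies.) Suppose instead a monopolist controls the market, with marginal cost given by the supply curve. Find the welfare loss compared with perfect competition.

Competitive equilibrium: 67.5 − 3Q = 14.8 + 6.5Q → Q* = 5.5474, P* = 50.8579.
Marginal revenue: MR = 67.5 − 6Q. Set MR = MC: 67.5 − 6Q = 14.8 + 6.5Q → Q_m = 4.216.
Price P_m = 67.5 − 3·4.216 = 54.852; MC(Q_m) = 14.8 + 6.5·4.216 = 42.204.
Competitive Q* = 5.5474, so ΔQ = 1.3314; wedge = 54.852 − 42.204 = 12.648.
Deadweight loss = ½ × 1.3314 × 12.648 = $8.42 thousand.

$8.42 thousand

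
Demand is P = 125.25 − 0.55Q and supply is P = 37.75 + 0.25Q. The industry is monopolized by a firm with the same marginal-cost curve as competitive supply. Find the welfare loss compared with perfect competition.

Competitive equilibrium: 125.25 − 0.55Q = 37.75 + 0.25Q → Q* = 109.375, P* = 65.09375.
Marginal revenue: MR = 125.25 − 1.1Q. Set MR = MC: 125.25 − 1.1Q = 37.75 + 0.25Q → Q_m = 64.81481.
Price P_m = 125.25 − 0.55·64.81481 = 89.60185; MC(Q_m) = 37.75 + 0.25·64.81481 = 53.9537.
Competitive Q* = 109.375, so ΔQ = 44.56019; wedge = 89.60185 − 53.9537 = 35.64815.
Welfare loss = ½ × 44.56019 × 35.64815 = 794.24.

794.24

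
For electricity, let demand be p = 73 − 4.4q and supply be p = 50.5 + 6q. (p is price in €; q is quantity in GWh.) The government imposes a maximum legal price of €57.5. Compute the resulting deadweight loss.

Competitive equilibrium: 73 − 4.4q = 50.5 + 6q → q* = 2.1635, p* = 63.4808.
At the ceiling p = 57.5, quantity supplied = (57.5 − 50.5)/6 = 1.1667.
Willingness to pay at q' = 1.1667: 73 − 4.4·1.1667 = 67.8665.
Δq = 2.1635 − 1.1667 = 0.9968; wedge = 67.8665 − 57.5 = 10.3665.
Deadweight loss = ½ × 0.9968 × 10.3665 = €5.17.

€5.17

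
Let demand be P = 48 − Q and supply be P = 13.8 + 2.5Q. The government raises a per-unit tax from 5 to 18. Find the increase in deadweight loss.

Competitive equilibrium: 48 − Q = 13.8 + 2.5Q → Q* = 9.7714, P* = 38.2286.
For a per-unit tax t: ΔQ = t/3.5, so DWL = ½·t·(t/3.5) = t²/7.
At t = 5: DWL = 3.5714. At t = 18: DWL = 46.2857.
Increase = 46.2857 − 3.5714 = 42.71.

42.71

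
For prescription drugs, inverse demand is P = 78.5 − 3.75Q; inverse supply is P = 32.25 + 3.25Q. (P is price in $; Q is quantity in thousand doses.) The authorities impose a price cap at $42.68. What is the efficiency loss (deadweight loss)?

Competitive equilibrium: 78.5 − 3.75Q = 32.25 + 3.25Q → Q* = 6.6071, P* = 53.7232.
At the ceiling P = 42.68, quantity supplied = (42.68 − 32.25)/3.25 = 3.2092.
Willingness to pay at Q' = 3.2092: 78.5 − 3.75·3.2092 = 66.4655.
ΔQ = 6.6071 − 3.2092 = 3.3979; wedge = 66.4655 − 42.68 = 23.7855.
Welfare loss = ½ × 3.3979 × 23.7855 = $40.41 thousand.

$40.41 thousand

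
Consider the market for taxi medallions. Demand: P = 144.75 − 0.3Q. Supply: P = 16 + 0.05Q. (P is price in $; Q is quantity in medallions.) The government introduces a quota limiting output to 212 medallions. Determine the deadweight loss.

Competitive equilibrium: 144.75 − 0.3Q = 16 + 0.05Q → Q* = 367.8571, P* = 34.3929.
At Q = 212: demand price = 144.75 − 0.3·212 = 81.15; supply price = 16 + 0.05·212 = 26.6.
ΔQ = 367.8571 − 212 = 155.8571; wedge = 81.15 − 26.6 = 54.55.
Deadweight loss = ½ × 155.8571 × 54.55 = $4251.

$4251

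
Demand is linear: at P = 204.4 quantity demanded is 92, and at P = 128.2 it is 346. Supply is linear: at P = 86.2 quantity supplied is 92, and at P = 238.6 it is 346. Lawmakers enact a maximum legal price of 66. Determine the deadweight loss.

12251.25

Demand slope = (128.2 − 204.4)/(346 − 92) = −0.3, so P = 232 − 0.3Q.
Supply slope = (238.6 − 86.2)/(346 − 92) = 0.6, so P = 31 + 0.6Q.
Competitive equilibrium: 232 − 0.3Q = 31 + 0.6Q → Q* = 223.3333, P* = 165.
At the ceiling P = 66, quantity supplied = (66 − 31)/0.6 = 58.3333.
Willingness to pay at Q' = 58.3333: 232 − 0.3·58.3333 = 214.5.
ΔQ = 223.3333 − 58.3333 = 165; wedge = 214.5 − 66 = 148.5.
DWL = ½ × 165 × 148.5 = 12251.25.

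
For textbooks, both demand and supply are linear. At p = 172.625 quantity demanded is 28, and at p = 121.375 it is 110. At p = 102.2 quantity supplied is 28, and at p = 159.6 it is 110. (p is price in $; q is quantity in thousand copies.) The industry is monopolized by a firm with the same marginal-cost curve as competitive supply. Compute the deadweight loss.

$448.19 thousand

Demand slope = (121.375 − 172.625)/(110 − 28) = −0.625, so p = 190.125 − 0.625q.
Supply slope = (159.6 − 102.2)/(110 − 28) = 0.7, so p = 82.6 + 0.7q.
Competitive equilibrium: 190.125 − 0.625q = 82.6 + 0.7q → q* = 81.1509, p* = 139.4057.
Marginal revenue: MR = 190.125 − 1.25q. Set MR = MC: 190.125 − 1.25q = 82.6 + 0.7q → q_m = 55.141.
Price p_m = 190.125 − 0.625·55.141 = 155.6619; MC(q_m) = 82.6 + 0.7·55.141 = 121.1987.
Competitive q* = 81.1509, so Δq = 26.0099; wedge = 155.6619 − 121.1987 = 34.4632.
Deadweight loss = ½ × 26.0099 × 34.4632 = $448.19 thousand.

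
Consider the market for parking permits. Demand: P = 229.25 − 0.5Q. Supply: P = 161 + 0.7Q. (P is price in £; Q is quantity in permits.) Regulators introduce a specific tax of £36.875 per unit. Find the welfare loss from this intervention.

Competitive equilibrium: 229.25 − 0.5Q = 161 + 0.7Q → Q* = 56.875, P* = 200.8125.
With the tax, the buyer price exceeds the seller price by 36.875: (229.25 − 0.5Q) − (161 + 0.7Q) = 36.875 → Q' = 26.1458.
ΔQ = 56.875 − 26.1458 = 30.7292; the wedge equals the tax, 36.875.
The triangle = ½ × 30.7292 × 36.875 = £566.57.

£566.57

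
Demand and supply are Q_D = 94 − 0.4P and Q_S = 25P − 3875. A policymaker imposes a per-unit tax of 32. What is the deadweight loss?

201.57

In inverse form: demand P = 235 − 2.5Q, supply P = 155 + 0.04Q.
Competitive equilibrium: 235 − 2.5Q = 155 + 0.04Q → Q* = 31.49606, P* = 156.25984.
With the tax, the buyer price exceeds the seller price by 32: (235 − 2.5Q) − (155 + 0.04Q) = 32 → Q' = 18.89764.
ΔQ = 31.49606 − 18.89764 = 12.59842; the wedge equals the tax, 32.
Welfare loss = ½ × 12.59842 × 32 = 201.57.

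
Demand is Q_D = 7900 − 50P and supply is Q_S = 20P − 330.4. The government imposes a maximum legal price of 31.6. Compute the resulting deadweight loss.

In inverse form: demand P = 158 − 0.02Q, supply P = 16.52 + 0.05Q.
Competitive equilibrium: 158 − 0.02Q = 16.52 + 0.05Q → Q* = 2021.1429, P* = 117.5771.
At the ceiling P = 31.6, quantity supplied = (31.6 − 16.52)/0.05 = 301.6.
Willingness to pay at Q' = 301.6: 158 − 0.02·301.6 = 151.968.
ΔQ = 2021.1429 − 301.6 = 1719.5429; wedge = 151.968 − 31.6 = 120.368.
Welfare loss = ½ × 1719.5429 × 120.368 = 103488.97.

103488.97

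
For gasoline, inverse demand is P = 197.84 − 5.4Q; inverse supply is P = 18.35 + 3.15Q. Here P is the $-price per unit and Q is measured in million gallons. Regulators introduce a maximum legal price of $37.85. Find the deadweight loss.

Competitive equilibrium: 197.84 − 5.4Q = 18.35 + 3.15Q → Q* = 20.993, P* = 84.4779.
At the ceiling P = 37.85, quantity supplied = (37.85 − 18.35)/3.15 = 6.1905.
Willingness to pay at Q' = 6.1905: 197.84 − 5.4·6.1905 = 164.4113.
ΔQ = 20.993 − 6.1905 = 14.8025; wedge = 164.4113 − 37.85 = 126.5613.
DWL = ½ × 14.8025 × 126.5613 = $936.71 million.

$936.71 million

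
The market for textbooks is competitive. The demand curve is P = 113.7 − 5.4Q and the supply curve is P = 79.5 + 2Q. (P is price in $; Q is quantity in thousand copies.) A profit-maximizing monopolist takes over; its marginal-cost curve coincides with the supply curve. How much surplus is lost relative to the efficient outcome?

$14.07 thousand

Competitive equilibrium: 113.7 − 5.4Q = 79.5 + 2Q → Q* = 4.6216, P* = 88.7432.
Marginal revenue: MR = 113.7 − 10.8Q. Set MR = MC: 113.7 − 10.8Q = 79.5 + 2Q → Q_m = 2.6719.
Price P_m = 113.7 − 5.4·2.6719 = 99.2717; MC(Q_m) = 79.5 + 2·2.6719 = 84.8438.
Competitive Q* = 4.6216, so ΔQ = 1.9497; wedge = 99.2717 − 84.8438 = 14.4279.
Deadweight loss = ½ × 1.9497 × 14.4279 = $14.07 thousand.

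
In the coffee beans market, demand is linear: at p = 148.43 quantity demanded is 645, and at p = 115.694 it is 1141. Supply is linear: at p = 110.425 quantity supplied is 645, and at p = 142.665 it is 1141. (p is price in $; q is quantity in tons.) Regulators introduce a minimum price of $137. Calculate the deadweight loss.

$895.60

Demand slope = (115.694 − 148.43)/(1141 − 645) = −0.066, so p = 191 − 0.066q.
Supply slope = (142.665 − 110.425)/(1141 − 645) = 0.065, so p = 68.5 + 0.065q.
Competitive equilibrium: 191 − 0.066q = 68.5 + 0.065q → q* = 935.1145, p* = 129.2824.
At the floor p = 137, quantity demanded = (191 − 137)/0.066 = 818.1818.
Sellers' marginal cost at q' = 818.1818: 68.5 + 0.065·818.1818 = 121.6818.
Δq = 935.1145 − 818.1818 = 116.9327; wedge = 137 − 121.6818 = 15.3182.
Deadweight loss = ½ × 116.9327 × 15.3182 = $895.60.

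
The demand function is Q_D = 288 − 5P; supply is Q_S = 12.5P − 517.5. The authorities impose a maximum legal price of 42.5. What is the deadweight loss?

In inverse form: demand P = 57.6 − 0.2Q, supply P = 41.4 + 0.08Q.
Competitive equilibrium: 57.6 − 0.2Q = 41.4 + 0.08Q → Q* = 57.8571, P* = 46.0286.
At the ceiling P = 42.5, quantity supplied = (42.5 − 41.4)/0.08 = 13.75.
Willingness to pay at Q' = 13.75: 57.6 − 0.2·13.75 = 54.85.
ΔQ = 57.8571 − 13.75 = 44.1071; wedge = 54.85 − 42.5 = 12.35.
Welfare loss = ½ × 44.1071 × 12.35 = 272.36.

272.36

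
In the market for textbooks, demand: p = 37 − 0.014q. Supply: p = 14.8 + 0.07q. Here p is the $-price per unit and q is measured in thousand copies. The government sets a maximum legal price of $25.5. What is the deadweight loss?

$521.49 thousand

Competitive equilibrium: 37 − 0.014q = 14.8 + 0.07q → q* = 264.2857, p* = 33.3.
At the ceiling p = 25.5, quantity supplied = (25.5 − 14.8)/0.07 = 152.8571.
Willingness to pay at q' = 152.8571: 37 − 0.014·152.8571 = 34.86.
Δq = 264.2857 − 152.8571 = 111.4286; wedge = 34.86 − 25.5 = 9.36.
DWL = ½ × 111.4286 × 9.36 = $521.49 thousand.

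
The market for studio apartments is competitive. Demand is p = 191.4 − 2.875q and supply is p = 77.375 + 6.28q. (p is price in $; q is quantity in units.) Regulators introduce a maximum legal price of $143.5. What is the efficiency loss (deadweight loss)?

$16.97

Competitive equilibrium: 191.4 − 2.875q = 77.375 + 6.28q → q* = 12.4549, p* = 155.592.
At the ceiling p = 143.5, quantity supplied = (143.5 − 77.375)/6.28 = 10.5295.
Willingness to pay at q' = 10.5295: 191.4 − 2.875·10.5295 = 161.1277.
Δq = 12.4549 − 10.5295 = 1.9254; wedge = 161.1277 − 143.5 = 17.6277.
Deadweight loss = ½ × 1.9254 × 17.6277 = $16.97.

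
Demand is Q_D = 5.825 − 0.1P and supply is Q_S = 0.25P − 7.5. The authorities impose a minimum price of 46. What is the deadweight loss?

4.40

In inverse form: demand P = 58.25 − 10Q, supply P = 30 + 4Q.
Competitive equilibrium: 58.25 − 10Q = 30 + 4Q → Q* = 2.0179, P* = 38.0714.
At the floor P = 46, quantity demanded = (58.25 − 46)/10 = 1.225.
Sellers' marginal cost at Q' = 1.225: 30 + 4·1.225 = 34.9.
ΔQ = 2.0179 − 1.225 = 0.7929; wedge = 46 − 34.9 = 11.1.
DWL = ½ × 0.7929 × 11.1 = 4.40.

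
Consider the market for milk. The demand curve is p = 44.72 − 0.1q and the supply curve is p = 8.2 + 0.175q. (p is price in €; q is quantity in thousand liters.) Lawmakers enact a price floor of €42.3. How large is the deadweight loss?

Competitive equilibrium: 44.72 − 0.1q = 8.2 + 0.175q → q* = 132.8, p* = 31.44.
At the floor p = 42.3, quantity demanded = (44.72 − 42.3)/0.1 = 24.2.
Sellers' marginal cost at q' = 24.2: 8.2 + 0.175·24.2 = 12.435.
Δq = 132.8 − 24.2 = 108.6; wedge = 42.3 − 12.435 = 29.865.
The triangle = ½ × 108.6 × 29.865 = €1621.67 thousand.

€1621.67 thousand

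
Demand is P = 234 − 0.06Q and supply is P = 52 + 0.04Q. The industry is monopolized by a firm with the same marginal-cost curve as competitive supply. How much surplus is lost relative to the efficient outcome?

Competitive equilibrium: 234 − 0.06Q = 52 + 0.04Q → Q* = 1820, P* = 124.8.
Marginal revenue: MR = 234 − 0.12Q. Set MR = MC: 234 − 0.12Q = 52 + 0.04Q → Q_m = 1137.5.
Price P_m = 234 − 0.06·1137.5 = 165.75; MC(Q_m) = 52 + 0.04·1137.5 = 97.5.
Competitive Q* = 1820, so ΔQ = 682.5; wedge = 165.75 − 97.5 = 68.25.
Welfare loss = ½ × 682.5 × 68.25 = 23290.31.

23290.31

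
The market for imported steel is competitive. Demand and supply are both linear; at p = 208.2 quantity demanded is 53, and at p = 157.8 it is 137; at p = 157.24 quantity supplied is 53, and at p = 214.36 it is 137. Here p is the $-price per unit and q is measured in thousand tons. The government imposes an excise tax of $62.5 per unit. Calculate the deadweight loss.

$1525.88 thousand

Demand slope = (157.8 − 208.2)/(137 − 53) = −0.6, so p = 240 − 0.6q.
Supply slope = (214.36 − 157.24)/(137 − 53) = 0.68, so p = 121.2 + 0.68q.
Competitive equilibrium: 240 − 0.6q = 121.2 + 0.68q → q* = 92.8125, p* = 184.3125.
With the tax, the buyer price exceeds the seller price by 62.5: (240 − 0.6q) − (121.2 + 0.68q) = 62.5 → q' = 43.9844.
Δq = 92.8125 − 43.9844 = 48.8281; the wedge equals the tax, 62.5.
DWL = ½ × 48.8281 × 62.5 = $1525.88 thousand.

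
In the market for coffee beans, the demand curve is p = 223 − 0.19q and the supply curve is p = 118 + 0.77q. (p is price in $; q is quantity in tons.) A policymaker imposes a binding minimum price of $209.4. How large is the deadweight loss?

$685.70

Competitive equilibrium: 223 − 0.19q = 118 + 0.77q → q* = 109.375, p* = 202.2188.
At the floor p = 209.4, quantity demanded = (223 − 209.4)/0.19 = 71.5789.
Sellers' marginal cost at q' = 71.5789: 118 + 0.77·71.5789 = 173.1158.
Δq = 109.375 − 71.5789 = 37.7961; wedge = 209.4 − 173.1158 = 36.2842.
DWL = ½ × 37.7961 × 36.2842 = $685.70.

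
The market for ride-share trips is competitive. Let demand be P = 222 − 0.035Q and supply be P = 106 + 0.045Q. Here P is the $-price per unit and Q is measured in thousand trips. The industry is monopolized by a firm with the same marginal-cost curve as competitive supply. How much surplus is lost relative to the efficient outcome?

Competitive equilibrium: 222 − 0.035Q = 106 + 0.045Q → Q* = 1450, P* = 171.25.
Marginal revenue: MR = 222 − 0.07Q. Set MR = MC: 222 − 0.07Q = 106 + 0.045Q → Q_m = 1008.69565.
Price P_m = 222 − 0.035·1008.69565 = 186.69565; MC(Q_m) = 106 + 0.045·1008.69565 = 151.3913.
Competitive Q* = 1450, so ΔQ = 441.30435; wedge = 186.69565 − 151.3913 = 35.30435.
The triangle = ½ × 441.30435 × 35.30435 = $7789.98 thousand.

$7789.98 thousand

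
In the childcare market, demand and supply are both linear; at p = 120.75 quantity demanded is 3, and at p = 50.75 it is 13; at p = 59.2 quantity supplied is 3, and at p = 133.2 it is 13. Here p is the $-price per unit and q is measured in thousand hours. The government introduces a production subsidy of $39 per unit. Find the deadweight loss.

Demand slope = (50.75 − 120.75)/(13 − 3) = −7, so p = 141.75 − 7q.
Supply slope = (133.2 − 59.2)/(13 − 3) = 7.4, so p = 37 + 7.4q.
Competitive equilibrium: 141.75 − 7q = 37 + 7.4q → q* = 7.2743, p* = 90.8299.
The subsidy lowers effective supply by 39: p = 7.4q − 2.
New quantity: 141.75 − 7q = 7.4q − 2 → q' = 9.9826.
Overproduction Δq = 9.9826 − 7.2743 = 2.7083; wedge = subsidy = 39.
The triangle = ½ × 2.7083 × 39 = $52.81 thousand.

$52.81 thousand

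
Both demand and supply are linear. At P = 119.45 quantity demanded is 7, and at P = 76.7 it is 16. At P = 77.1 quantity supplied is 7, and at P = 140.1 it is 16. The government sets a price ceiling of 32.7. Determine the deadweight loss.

Demand slope = (76.7 − 119.45)/(16 − 7) = −4.75, so P = 152.7 − 4.75Q.
Supply slope = (140.1 − 77.1)/(16 − 7) = 7, so P = 28.1 + 7Q.
Competitive equilibrium: 152.7 − 4.75Q = 28.1 + 7Q → Q* = 10.60426, P* = 102.32979.
At the ceiling P = 32.7, quantity supplied = (32.7 − 28.1)/7 = 0.65714.
Willingness to pay at Q' = 0.65714: 152.7 − 4.75·0.65714 = 149.57859.
ΔQ = 10.60426 − 0.65714 = 9.94712; wedge = 149.57859 − 32.7 = 116.87859.
DWL = ½ × 9.94712 × 116.87859 = 581.30.

581.30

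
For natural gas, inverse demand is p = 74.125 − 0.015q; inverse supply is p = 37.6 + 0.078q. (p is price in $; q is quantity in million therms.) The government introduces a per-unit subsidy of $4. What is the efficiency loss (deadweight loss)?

Competitive equilibrium: 74.125 − 0.015q = 37.6 + 0.078q → q* = 392.7419, p* = 68.2339.
The subsidy lowers effective supply by 4: p = 33.6 + 0.078q.
New quantity: 74.125 − 0.015q = 33.6 + 0.078q → q' = 435.7527.
Overproduction Δq = 435.7527 − 392.7419 = 43.0108; wedge = subsidy = 4.
DWL = ½ × 43.0108 × 4 = $86.02 million.

$86.02 million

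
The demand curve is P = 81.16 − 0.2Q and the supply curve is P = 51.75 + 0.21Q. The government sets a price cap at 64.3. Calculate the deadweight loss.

29.37

Competitive equilibrium: 81.16 − 0.2Q = 51.75 + 0.21Q → Q* = 71.7317, P* = 66.8137.
At the ceiling P = 64.3, quantity supplied = (64.3 − 51.75)/0.21 = 59.7619.
Willingness to pay at Q' = 59.7619: 81.16 − 0.2·59.7619 = 69.2076.
ΔQ = 71.7317 − 59.7619 = 11.9698; wedge = 69.2076 − 64.3 = 4.9076.
Welfare loss = ½ × 11.9698 × 4.9076 = 29.37.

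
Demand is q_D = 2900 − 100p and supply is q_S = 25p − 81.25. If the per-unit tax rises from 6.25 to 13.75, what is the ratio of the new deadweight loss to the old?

In inverse form: demand p = 29 − 0.01q, supply p = 3.25 + 0.04q.
Competitive equilibrium: 29 − 0.01q = 3.25 + 0.04q → q* = 515, p* = 23.85.
For a per-unit tax t: Δq = t/0.05, so DWL = ½·t·(t/0.05) = t²/0.1.
At t = 6.25: DWL = 390.625. At t = 13.75: DWL = 1890.625.
Ratio = (13.75/6.25)² = 4.84.

4.84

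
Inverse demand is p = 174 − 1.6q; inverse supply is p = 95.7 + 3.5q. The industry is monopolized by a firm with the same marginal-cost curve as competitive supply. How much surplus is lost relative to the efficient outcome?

Competitive equilibrium: 174 − 1.6q = 95.7 + 3.5q → q* = 15.3529, p* = 149.4353.
Marginal revenue: MR = 174 − 3.2q. Set MR = MC: 174 − 3.2q = 95.7 + 3.5q → q_m = 11.6866.
Price p_m = 174 − 1.6·11.6866 = 155.3014; MC(q_m) = 95.7 + 3.5·11.6866 = 136.6031.
Competitive q* = 15.3529, so Δq = 3.6663; wedge = 155.3014 − 136.6031 = 18.6983.
The triangle = ½ × 3.6663 × 18.6983 = 34.28.

34.28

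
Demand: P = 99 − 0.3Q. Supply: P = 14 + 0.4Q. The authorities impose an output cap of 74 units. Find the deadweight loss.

Competitive equilibrium: 99 − 0.3Q = 14 + 0.4Q → Q* = 121.4286, P* = 62.5714.
At Q = 74: demand price = 99 − 0.3·74 = 76.8; supply price = 14 + 0.4·74 = 43.6.
ΔQ = 121.4286 − 74 = 47.4286; wedge = 76.8 − 43.6 = 33.2.
DWL = ½ × 47.4286 × 33.2 = 787.31.

787.31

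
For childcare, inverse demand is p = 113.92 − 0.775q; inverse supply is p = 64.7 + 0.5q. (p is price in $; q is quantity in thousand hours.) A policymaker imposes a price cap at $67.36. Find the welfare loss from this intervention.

Competitive equilibrium: 113.92 − 0.775q = 64.7 + 0.5q → q* = 38.6039, p* = 84.002.
At the ceiling p = 67.36, quantity supplied = (67.36 − 64.7)/0.5 = 5.32.
Willingness to pay at q' = 5.32: 113.92 − 0.775·5.32 = 109.797.
Δq = 38.6039 − 5.32 = 33.2839; wedge = 109.797 − 67.36 = 42.437.
DWL = ½ × 33.2839 × 42.437 = $706.23 thousand.

$706.23 thousand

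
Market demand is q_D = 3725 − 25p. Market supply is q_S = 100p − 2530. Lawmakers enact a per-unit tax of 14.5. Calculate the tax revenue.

31668

In inverse form: demand p = 149 − 0.04q, supply p = 25.3 + 0.01q.
Competitive equilibrium: 149 − 0.04q = 25.3 + 0.01q → q* = 2474, p* = 50.04.
With the tax, the buyer price exceeds the seller price by 14.5: (149 − 0.04q) − (25.3 + 0.01q) = 14.5 → q' = 2184.
Tax revenue = 14.5 × 2184 = 31668.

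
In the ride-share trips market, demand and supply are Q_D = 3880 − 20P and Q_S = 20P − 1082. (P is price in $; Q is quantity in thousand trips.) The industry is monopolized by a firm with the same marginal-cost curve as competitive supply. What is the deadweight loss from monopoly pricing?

$10873.34 thousand

In inverse form: demand P = 194 − 0.05Q, supply P = 54.1 + 0.05Q.
Competitive equilibrium: 194 − 0.05Q = 54.1 + 0.05Q → Q* = 1399, P* = 124.05.
Marginal revenue: MR = 194 − 0.1Q. Set MR = MC: 194 − 0.1Q = 54.1 + 0.05Q → Q_m = 932.66667.
Price P_m = 194 − 0.05·932.66667 = 147.36667; MC(Q_m) = 54.1 + 0.05·932.66667 = 100.73333.
Competitive Q* = 1399, so ΔQ = 466.33333; wedge = 147.36667 − 100.73333 = 46.63334.
The triangle = ½ × 466.33333 × 46.63334 = $10873.34 thousand.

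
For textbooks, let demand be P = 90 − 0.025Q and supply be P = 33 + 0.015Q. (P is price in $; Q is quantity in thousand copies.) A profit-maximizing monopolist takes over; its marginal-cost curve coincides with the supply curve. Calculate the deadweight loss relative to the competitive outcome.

Competitive equilibrium: 90 − 0.025Q = 33 + 0.015Q → Q* = 1425, P* = 54.375.
Marginal revenue: MR = 90 − 0.05Q. Set MR = MC: 90 − 0.05Q = 33 + 0.015Q → Q_m = 876.9231.
Price P_m = 90 − 0.025·876.9231 = 68.0769; MC(Q_m) = 33 + 0.015·876.9231 = 46.1538.
Competitive Q* = 1425, so ΔQ = 548.0769; wedge = 68.0769 − 46.1538 = 21.9231.
The triangle = ½ × 548.0769 × 21.9231 = $6007.77 thousand.

$6007.77 thousand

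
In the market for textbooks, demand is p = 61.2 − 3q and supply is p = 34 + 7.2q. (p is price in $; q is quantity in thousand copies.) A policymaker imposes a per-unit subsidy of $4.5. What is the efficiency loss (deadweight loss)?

Competitive equilibrium: 61.2 − 3q = 34 + 7.2q → q* = 2.6667, p* = 53.2.
The subsidy lowers effective supply by 4.5: p = 29.5 + 7.2q.
New quantity: 61.2 − 3q = 29.5 + 7.2q → q' = 3.1078.
Overproduction Δq = 3.1078 − 2.6667 = 0.4411; wedge = subsidy = 4.5.
The triangle = ½ × 0.4411 × 4.5 = $0.99 thousand.

$0.99 thousand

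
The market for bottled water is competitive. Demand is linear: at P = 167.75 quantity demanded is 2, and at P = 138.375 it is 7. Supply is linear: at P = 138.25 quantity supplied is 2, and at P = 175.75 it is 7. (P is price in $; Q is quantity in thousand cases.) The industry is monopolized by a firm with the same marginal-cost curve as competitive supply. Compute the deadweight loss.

$11.02 thousand

Demand slope = (138.375 − 167.75)/(7 − 2) = −5.875, so P = 179.5 − 5.875Q.
Supply slope = (175.75 − 138.25)/(7 − 2) = 7.5, so P = 123.25 + 7.5Q.
Competitive equilibrium: 179.5 − 5.875Q = 123.25 + 7.5Q → Q* = 4.2056, P* = 154.7921.
Marginal revenue: MR = 179.5 − 11.75Q. Set MR = MC: 179.5 − 11.75Q = 123.25 + 7.5Q → Q_m = 2.9221.
Price P_m = 179.5 − 5.875·2.9221 = 162.3327; MC(Q_m) = 123.25 + 7.5·2.9221 = 145.1658.
Competitive Q* = 4.2056, so ΔQ = 1.2835; wedge = 162.3327 − 145.1658 = 17.1669.
Deadweight loss = ½ × 1.2835 × 17.1669 = $11.02 thousand.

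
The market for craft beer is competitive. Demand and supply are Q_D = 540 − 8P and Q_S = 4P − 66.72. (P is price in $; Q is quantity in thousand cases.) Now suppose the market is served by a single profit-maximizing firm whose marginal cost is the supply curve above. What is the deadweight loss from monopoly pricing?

$215.22 thousand

In inverse form: demand P = 67.5 − 0.125Q, supply P = 16.68 + 0.25Q.
Competitive equilibrium: 67.5 − 0.125Q = 16.68 + 0.25Q → Q* = 135.52, P* = 50.56.
Marginal revenue: MR = 67.5 − 0.25Q. Set MR = MC: 67.5 − 0.25Q = 16.68 + 0.25Q → Q_m = 101.64.
Price P_m = 67.5 − 0.125·101.64 = 54.795; MC(Q_m) = 16.68 + 0.25·101.64 = 42.09.
Competitive Q* = 135.52, so ΔQ = 33.88; wedge = 54.795 − 42.09 = 12.705.
The triangle = ½ × 33.88 × 12.705 = $215.22 thousand.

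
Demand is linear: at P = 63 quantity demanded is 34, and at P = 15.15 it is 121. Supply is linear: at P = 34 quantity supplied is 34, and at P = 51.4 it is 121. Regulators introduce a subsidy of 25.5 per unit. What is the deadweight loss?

433.50

Demand slope = (15.15 − 63)/(121 − 34) = −0.55, so P = 81.7 − 0.55Q.
Supply slope = (51.4 − 34)/(121 − 34) = 0.2, so P = 27.2 + 0.2Q.
Competitive equilibrium: 81.7 − 0.55Q = 27.2 + 0.2Q → Q* = 72.6667, P* = 41.7333.
The subsidy lowers effective supply by 25.5: P = 1.7 + 0.2Q.
New quantity: 81.7 − 0.55Q = 1.7 + 0.2Q → Q' = 106.6667.
Overproduction ΔQ = 106.6667 − 72.6667 = 34; wedge = subsidy = 25.5.
Deadweight loss = ½ × 34 × 25.5 = 433.50.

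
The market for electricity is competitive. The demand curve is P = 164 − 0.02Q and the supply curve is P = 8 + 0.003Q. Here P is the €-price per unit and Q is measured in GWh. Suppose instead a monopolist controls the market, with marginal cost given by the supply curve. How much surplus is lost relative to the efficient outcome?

€114449.64

Competitive equilibrium: 164 − 0.02Q = 8 + 0.003Q → Q* = 6782.6087, P* = 28.34783.
Marginal revenue: MR = 164 − 0.04Q. Set MR = MC: 164 − 0.04Q = 8 + 0.003Q → Q_m = 3627.90698.
Price P_m = 164 − 0.02·3627.90698 = 91.44186; MC(Q_m) = 8 + 0.003·3627.90698 = 18.88372.
Competitive Q* = 6782.6087, so ΔQ = 3154.70172; wedge = 91.44186 − 18.88372 = 72.55814.
DWL = ½ × 3154.70172 × 72.55814 = €114449.64.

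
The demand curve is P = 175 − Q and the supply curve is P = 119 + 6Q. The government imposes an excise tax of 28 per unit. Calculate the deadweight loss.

Competitive equilibrium: 175 − Q = 119 + 6Q → Q* = 8, P* = 167.
With the tax, the buyer price exceeds the seller price by 28: (175 − Q) − (119 + 6Q) = 28 → Q' = 4.
ΔQ = 8 − 4 = 4; the wedge equals the tax, 28.
DWL = ½ × 4 × 28 = 56.

56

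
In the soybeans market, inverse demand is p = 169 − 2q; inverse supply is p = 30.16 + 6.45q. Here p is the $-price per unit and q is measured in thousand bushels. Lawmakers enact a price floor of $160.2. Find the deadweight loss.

$611.524 thousand

Competitive equilibrium: 169 − 2q = 30.16 + 6.45q → q* = 16.43077, p* = 136.13846.
At the floor p = 160.2, quantity demanded = (169 − 160.2)/2 = 4.4.
Sellers' marginal cost at q' = 4.4: 30.16 + 6.45·4.4 = 58.54.
Δq = 16.43077 − 4.4 = 12.03077; wedge = 160.2 − 58.54 = 101.66.
Deadweight loss = ½ × 12.03077 × 101.66 = $611.524 thousand.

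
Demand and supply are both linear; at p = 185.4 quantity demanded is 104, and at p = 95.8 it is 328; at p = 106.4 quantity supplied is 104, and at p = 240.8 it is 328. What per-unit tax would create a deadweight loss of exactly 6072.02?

110.2

Demand slope = (95.8 − 185.4)/(328 − 104) = −0.4, so p = 227 − 0.4q.
Supply slope = (240.8 − 106.4)/(328 − 104) = 0.6, so p = 44 + 0.6q.
Competitive equilibrium: 227 − 0.4q = 44 + 0.6q → q* = 183, p* = 153.8.
A tax t gives Δq = t/1 and wedge t, so DWL = t²/2.
t²/2 = 6072.02 → t² = 12144.04 → t = 110.2.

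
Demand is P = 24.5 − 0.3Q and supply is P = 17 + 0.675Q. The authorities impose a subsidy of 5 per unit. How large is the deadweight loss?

12.82

Competitive equilibrium: 24.5 − 0.3Q = 17 + 0.675Q → Q* = 7.6923, P* = 22.1923.
The subsidy lowers effective supply by 5: P = 12 + 0.675Q.
New quantity: 24.5 − 0.3Q = 12 + 0.675Q → Q' = 12.8205.
Overproduction ΔQ = 12.8205 − 7.6923 = 5.1282; wedge = subsidy = 5.
The triangle = ½ × 5.1282 × 5 = 12.82.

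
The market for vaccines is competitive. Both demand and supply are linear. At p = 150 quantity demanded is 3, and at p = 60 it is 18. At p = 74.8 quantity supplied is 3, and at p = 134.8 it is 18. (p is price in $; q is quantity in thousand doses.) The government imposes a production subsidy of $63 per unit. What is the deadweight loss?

$198.45 thousand

Demand slope = (60 − 150)/(18 − 3) = −6, so p = 168 − 6q.
Supply slope = (134.8 − 74.8)/(18 − 3) = 4, so p = 62.8 + 4q.
Competitive equilibrium: 168 − 6q = 62.8 + 4q → q* = 10.52, p* = 104.88.
The subsidy lowers effective supply by 63: p = 4q − 0.2.
New quantity: 168 − 6q = 4q − 0.2 → q' = 16.82.
Overproduction Δq = 16.82 − 10.52 = 6.3; wedge = subsidy = 63.
The triangle = ½ × 6.3 × 63 = $198.45 thousand.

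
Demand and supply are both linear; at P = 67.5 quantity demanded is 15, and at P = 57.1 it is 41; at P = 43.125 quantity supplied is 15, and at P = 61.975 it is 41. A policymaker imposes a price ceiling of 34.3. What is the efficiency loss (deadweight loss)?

Demand slope = (57.1 − 67.5)/(41 − 15) = −0.4, so P = 73.5 − 0.4Q.
Supply slope = (61.975 − 43.125)/(41 − 15) = 0.725, so P = 32.25 + 0.725Q.
Competitive equilibrium: 73.5 − 0.4Q = 32.25 + 0.725Q → Q* = 36.6667, P* = 58.8333.
At the ceiling P = 34.3, quantity supplied = (34.3 − 32.25)/0.725 = 2.8276.
Willingness to pay at Q' = 2.8276: 73.5 − 0.4·2.8276 = 72.369.
ΔQ = 36.6667 − 2.8276 = 33.8391; wedge = 72.369 − 34.3 = 38.069.
Welfare loss = ½ × 33.8391 × 38.069 = 644.11.

644.11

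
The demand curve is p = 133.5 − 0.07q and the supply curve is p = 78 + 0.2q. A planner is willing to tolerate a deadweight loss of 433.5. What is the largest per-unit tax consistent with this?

Competitive equilibrium: 133.5 − 0.07q = 78 + 0.2q → q* = 205.5556, p* = 119.1111.
A tax t gives Δq = t/0.27 and wedge t, so DWL = t²/0.54.
t²/0.54 = 433.5 → t² = 234.09 → t = 15.3.

15.3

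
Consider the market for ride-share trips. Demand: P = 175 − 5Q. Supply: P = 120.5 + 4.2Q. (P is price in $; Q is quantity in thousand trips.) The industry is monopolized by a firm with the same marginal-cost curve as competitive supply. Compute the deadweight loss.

Competitive equilibrium: 175 − 5Q = 120.5 + 4.2Q → Q* = 5.9239, P* = 145.3804.
Marginal revenue: MR = 175 − 10Q. Set MR = MC: 175 − 10Q = 120.5 + 4.2Q → Q_m = 3.838.
Price P_m = 175 − 5·3.838 = 155.81; MC(Q_m) = 120.5 + 4.2·3.838 = 136.6196.
Competitive Q* = 5.9239, so ΔQ = 2.0859; wedge = 155.81 − 136.6196 = 19.1904.
DWL = ½ × 2.0859 × 19.1904 = $20.01 thousand.

$20.01 thousand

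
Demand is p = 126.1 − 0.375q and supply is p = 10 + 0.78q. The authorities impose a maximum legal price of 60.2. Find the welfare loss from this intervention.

Competitive equilibrium: 126.1 − 0.375q = 10 + 0.78q → q* = 100.5195, p* = 88.4052.
At the ceiling p = 60.2, quantity supplied = (60.2 − 10)/0.78 = 64.359.
Willingness to pay at q' = 64.359: 126.1 − 0.375·64.359 = 101.9654.
Δq = 100.5195 − 64.359 = 36.1605; wedge = 101.9654 − 60.2 = 41.7654.
Welfare loss = ½ × 36.1605 × 41.7654 = 755.13.

755.13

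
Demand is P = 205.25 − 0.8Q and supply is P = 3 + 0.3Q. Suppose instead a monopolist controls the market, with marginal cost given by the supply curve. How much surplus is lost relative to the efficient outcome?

3296.30

Competitive equilibrium: 205.25 − 0.8Q = 3 + 0.3Q → Q* = 183.8636, P* = 58.1591.
Marginal revenue: MR = 205.25 − 1.6Q. Set MR = MC: 205.25 − 1.6Q = 3 + 0.3Q → Q_m = 106.4474.
Price P_m = 205.25 − 0.8·106.4474 = 120.0921; MC(Q_m) = 3 + 0.3·106.4474 = 34.9342.
Competitive Q* = 183.8636, so ΔQ = 77.4162; wedge = 120.0921 − 34.9342 = 85.1579.
Deadweight loss = ½ × 77.4162 × 85.1579 = 3296.30.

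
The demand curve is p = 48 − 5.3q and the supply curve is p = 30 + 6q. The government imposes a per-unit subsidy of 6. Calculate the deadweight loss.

1.59

Competitive equilibrium: 48 − 5.3q = 30 + 6q → q* = 1.5929, p* = 39.5575.
The subsidy lowers effective supply by 6: p = 24 + 6q.
New quantity: 48 − 5.3q = 24 + 6q → q' = 2.1239.
Overproduction Δq = 2.1239 − 1.5929 = 0.531; wedge = subsidy = 6.
DWL = ½ × 0.531 × 6 = 1.59.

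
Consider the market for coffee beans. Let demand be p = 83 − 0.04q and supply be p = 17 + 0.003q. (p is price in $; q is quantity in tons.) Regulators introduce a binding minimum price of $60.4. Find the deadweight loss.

$20224.50

Competitive equilibrium: 83 − 0.04q = 17 + 0.003q → q* = 1534.8837, p* = 21.6047.
At the floor p = 60.4, quantity demanded = (83 − 60.4)/0.04 = 565.
Sellers' marginal cost at q' = 565: 17 + 0.003·565 = 18.695.
Δq = 1534.8837 − 565 = 969.8837; wedge = 60.4 − 18.695 = 41.705.
Welfare loss = ½ × 969.8837 × 41.705 = $20224.50.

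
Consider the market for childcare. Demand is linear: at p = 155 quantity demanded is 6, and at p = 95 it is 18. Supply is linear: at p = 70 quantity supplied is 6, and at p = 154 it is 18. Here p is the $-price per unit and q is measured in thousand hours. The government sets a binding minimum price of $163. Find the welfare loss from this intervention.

Demand slope = (95 − 155)/(18 − 6) = −5, so p = 185 − 5q.
Supply slope = (154 − 70)/(18 − 6) = 7, so p = 28 + 7q.
Competitive equilibrium: 185 − 5q = 28 + 7q → q* = 13.0833, p* = 119.5833.
At the floor p = 163, quantity demanded = (185 − 163)/5 = 4.4.
Sellers' marginal cost at q' = 4.4: 28 + 7·4.4 = 58.8.
Δq = 13.0833 − 4.4 = 8.6833; wedge = 163 − 58.8 = 104.2.
Deadweight loss = ½ × 8.6833 × 104.2 = $452.40 thousand.

$452.40 thousand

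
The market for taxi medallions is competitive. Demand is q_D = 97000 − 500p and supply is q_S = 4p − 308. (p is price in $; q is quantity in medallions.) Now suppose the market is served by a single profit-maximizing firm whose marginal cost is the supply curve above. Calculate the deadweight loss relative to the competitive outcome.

$1.68

In inverse form: demand p = 194 − 0.002q, supply p = 77 + 0.25q.
Competitive equilibrium: 194 − 0.002q = 77 + 0.25q → q* = 464.2857, p* = 193.0714.
Marginal revenue: MR = 194 − 0.004q. Set MR = MC: 194 − 0.004q = 77 + 0.25q → q_m = 460.6299.
Price p_m = 194 − 0.002·460.6299 = 193.0787; MC(q_m) = 77 + 0.25·460.6299 = 192.1575.
Competitive q* = 464.2857, so Δq = 3.6558; wedge = 193.0787 − 192.1575 = 0.9212.
The triangle = ½ × 3.6558 × 0.9212 = $1.68.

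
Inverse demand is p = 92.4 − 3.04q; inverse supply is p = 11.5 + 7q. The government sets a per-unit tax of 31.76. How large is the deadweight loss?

Competitive equilibrium: 92.4 − 3.04q = 11.5 + 7q → q* = 8.0578, p* = 67.9044.
With the tax, the buyer price exceeds the seller price by 31.76: (92.4 − 3.04q) − (11.5 + 7q) = 31.76 → q' = 4.8944.
Δq = 8.0578 − 4.8944 = 3.1634; the wedge equals the tax, 31.76.
Welfare loss = ½ × 3.1634 × 31.76 = 50.23.

50.23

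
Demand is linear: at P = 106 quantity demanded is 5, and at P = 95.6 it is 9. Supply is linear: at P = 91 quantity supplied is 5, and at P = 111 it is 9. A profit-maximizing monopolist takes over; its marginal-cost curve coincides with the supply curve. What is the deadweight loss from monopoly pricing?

12.01

Demand slope = (95.6 − 106)/(9 − 5) = −2.6, so P = 119 − 2.6Q.
Supply slope = (111 − 91)/(9 − 5) = 5, so P = 66 + 5Q.
Competitive equilibrium: 119 − 2.6Q = 66 + 5Q → Q* = 6.9737, P* = 100.8684.
Marginal revenue: MR = 119 − 5.2Q. Set MR = MC: 119 − 5.2Q = 66 + 5Q → Q_m = 5.1961.
Price P_m = 119 − 2.6·5.1961 = 105.4901; MC(Q_m) = 66 + 5·5.1961 = 91.9805.
Competitive Q* = 6.9737, so ΔQ = 1.7776; wedge = 105.4901 − 91.9805 = 13.5096.
DWL = ½ × 1.7776 × 13.5096 = 12.01.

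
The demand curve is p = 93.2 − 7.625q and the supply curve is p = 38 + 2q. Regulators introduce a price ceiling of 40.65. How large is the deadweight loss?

Competitive equilibrium: 93.2 − 7.625q = 38 + 2q → q* = 5.7351, p* = 49.4701.
At the ceiling p = 40.65, quantity supplied = (40.65 − 38)/2 = 1.325.
Willingness to pay at q' = 1.325: 93.2 − 7.625·1.325 = 83.0969.
Δq = 5.7351 − 1.325 = 4.4101; wedge = 83.0969 − 40.65 = 42.4469.
The triangle = ½ × 4.4101 × 42.4469 = 93.60.

93.60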